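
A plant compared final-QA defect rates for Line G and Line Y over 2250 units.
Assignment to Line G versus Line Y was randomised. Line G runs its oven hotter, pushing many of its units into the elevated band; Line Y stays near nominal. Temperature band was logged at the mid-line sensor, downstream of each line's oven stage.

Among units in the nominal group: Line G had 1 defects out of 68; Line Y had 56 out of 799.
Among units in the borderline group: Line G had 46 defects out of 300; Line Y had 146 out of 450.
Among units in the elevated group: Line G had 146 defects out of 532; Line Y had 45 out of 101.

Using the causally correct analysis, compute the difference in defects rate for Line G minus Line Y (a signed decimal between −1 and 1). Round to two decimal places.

In-process temperature band is downstream of the line. One should not condition on a consequence of treatment, so the overall rates are the right comparison.
The causal difference is the pooled difference: 0.214 − 0.183 = +0.031.

+0.03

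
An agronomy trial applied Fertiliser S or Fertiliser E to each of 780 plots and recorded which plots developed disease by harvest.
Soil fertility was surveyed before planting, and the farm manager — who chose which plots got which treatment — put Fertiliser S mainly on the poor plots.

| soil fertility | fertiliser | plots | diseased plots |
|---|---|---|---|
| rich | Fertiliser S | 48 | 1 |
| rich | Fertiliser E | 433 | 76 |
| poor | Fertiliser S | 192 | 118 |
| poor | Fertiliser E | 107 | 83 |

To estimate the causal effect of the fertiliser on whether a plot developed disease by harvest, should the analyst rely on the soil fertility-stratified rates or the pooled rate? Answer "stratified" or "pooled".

Fertiliser S is lower inside every soil fertility stratum but Fertiliser E is lower in aggregate. Whether to stratify depends on how soil fertility relates to the fertiliser.
Nothing the fertiliser does changes soil fertility; the imbalance is an allocation artefact. With soil fertility also predicting the outcome, the pooled figure is confounded, and the within-stratum comparison is the causal one.
Within each level — rich: 2.1% vs 17.6%; poor: 61.5% vs 77.6% — Fertiliser S is lower every time.

stratified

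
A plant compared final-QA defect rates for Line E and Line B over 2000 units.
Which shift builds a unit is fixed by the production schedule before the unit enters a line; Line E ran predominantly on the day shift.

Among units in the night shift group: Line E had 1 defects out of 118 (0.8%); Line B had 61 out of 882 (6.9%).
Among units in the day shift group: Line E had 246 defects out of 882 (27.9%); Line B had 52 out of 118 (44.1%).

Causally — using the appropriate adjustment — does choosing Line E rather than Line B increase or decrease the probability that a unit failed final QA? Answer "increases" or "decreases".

decreases

Shift satisfies the back-door criterion: it is not a descendant of the line, and it blocks the spurious path from line to outcome. Adjusting for it (i.e., using the within-shift rates) gives the causal effect.
Within each level — night shift: 0.8% vs 6.9%; day shift: 27.9% vs 44.1% — Line E is lower every time.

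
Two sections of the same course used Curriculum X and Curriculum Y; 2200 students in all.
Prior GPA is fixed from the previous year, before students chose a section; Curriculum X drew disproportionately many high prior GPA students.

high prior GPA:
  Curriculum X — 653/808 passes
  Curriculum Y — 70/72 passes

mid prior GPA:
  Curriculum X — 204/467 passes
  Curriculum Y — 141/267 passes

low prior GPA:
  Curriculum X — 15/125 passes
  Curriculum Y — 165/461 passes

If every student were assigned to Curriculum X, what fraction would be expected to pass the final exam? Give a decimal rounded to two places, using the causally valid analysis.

0.50

The stratified and pooled comparisons disagree (Curriculum Y wins within each prior GPA band; Curriculum X wins overall), so the answer turns on the causal role of prior GPA band.
Here prior GPA band is a common cause — it drives both which teaching method a case falls under and the outcome. The crude comparison mixes populations; the stratum-specific rates are the causally relevant ones.
Standardising Curriculum X to the population prior GPA band mix: 0.400·653/808 + 0.334·204/467 + 0.266·15/125 = 0.501.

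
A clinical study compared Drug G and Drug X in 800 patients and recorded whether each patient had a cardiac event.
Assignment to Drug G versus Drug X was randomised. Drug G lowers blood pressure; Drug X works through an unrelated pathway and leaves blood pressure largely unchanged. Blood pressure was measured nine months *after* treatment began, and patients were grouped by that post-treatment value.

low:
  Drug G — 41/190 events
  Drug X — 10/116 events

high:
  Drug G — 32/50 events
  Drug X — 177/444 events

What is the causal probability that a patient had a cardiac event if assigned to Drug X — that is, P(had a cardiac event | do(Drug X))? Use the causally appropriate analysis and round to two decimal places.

Stratifying would compare drugs among patients the drugs themselves sorted into blood pressure groups — a form of selection on an intermediate. The unconditioned pooled rates give the total causal effect.
So P(outcome | do(Drug X)) is just the pooled rate for Drug X: 187/560 = 0.334.

0.33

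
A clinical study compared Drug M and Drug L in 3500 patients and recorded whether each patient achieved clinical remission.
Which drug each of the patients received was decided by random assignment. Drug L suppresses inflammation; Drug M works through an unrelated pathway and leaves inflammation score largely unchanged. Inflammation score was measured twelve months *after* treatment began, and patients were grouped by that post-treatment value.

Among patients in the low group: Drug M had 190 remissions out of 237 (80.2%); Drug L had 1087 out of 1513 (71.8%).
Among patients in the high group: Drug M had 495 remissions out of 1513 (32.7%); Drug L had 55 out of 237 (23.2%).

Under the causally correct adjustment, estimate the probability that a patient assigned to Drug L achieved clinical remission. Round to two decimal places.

0.65

Inflammation score here is a post-treatment variable shaped by the drug; conditioning on it would introduce bias rather than remove it. The overall comparison is the causal one.
So P(outcome | do(Drug L)) is just the pooled rate for Drug L: 1142/1750 = 0.653.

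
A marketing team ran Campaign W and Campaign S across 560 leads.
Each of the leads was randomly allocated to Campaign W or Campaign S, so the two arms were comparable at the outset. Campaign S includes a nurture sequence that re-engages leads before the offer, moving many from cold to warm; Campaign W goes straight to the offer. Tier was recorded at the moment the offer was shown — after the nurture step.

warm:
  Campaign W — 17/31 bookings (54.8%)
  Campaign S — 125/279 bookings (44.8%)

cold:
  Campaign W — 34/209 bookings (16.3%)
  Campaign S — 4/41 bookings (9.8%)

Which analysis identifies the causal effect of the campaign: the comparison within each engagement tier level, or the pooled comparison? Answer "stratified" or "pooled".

pooled

Stratifying would compare campaigns among leads the campaigns themselves sorted into engagement tier groups — a form of selection on an intermediate. The unconditioned pooled rates give the total causal effect.
Pooled: Campaign W 21.2% vs Campaign S 40.3%; Campaign S is higher overall.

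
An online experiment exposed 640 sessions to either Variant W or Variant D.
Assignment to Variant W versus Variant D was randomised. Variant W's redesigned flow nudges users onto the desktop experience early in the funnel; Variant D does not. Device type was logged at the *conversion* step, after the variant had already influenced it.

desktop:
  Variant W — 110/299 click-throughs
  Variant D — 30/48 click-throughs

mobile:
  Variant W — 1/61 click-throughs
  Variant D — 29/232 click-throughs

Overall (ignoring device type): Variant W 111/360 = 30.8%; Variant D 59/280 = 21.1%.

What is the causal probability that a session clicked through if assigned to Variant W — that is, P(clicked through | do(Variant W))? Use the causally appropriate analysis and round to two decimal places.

Variant D is higher inside every device type stratum but Variant W is higher in aggregate. Whether to stratify depends on how device type relates to the variant.
Device type lies on the pathway variant → device type → outcome, so adjusting for it blocks the indirect effect. For the total causal effect of variant, use the unadjusted pooled rates.
So P(outcome | do(Variant W)) is just the pooled rate for Variant W: 111/360 = 0.308.

0.31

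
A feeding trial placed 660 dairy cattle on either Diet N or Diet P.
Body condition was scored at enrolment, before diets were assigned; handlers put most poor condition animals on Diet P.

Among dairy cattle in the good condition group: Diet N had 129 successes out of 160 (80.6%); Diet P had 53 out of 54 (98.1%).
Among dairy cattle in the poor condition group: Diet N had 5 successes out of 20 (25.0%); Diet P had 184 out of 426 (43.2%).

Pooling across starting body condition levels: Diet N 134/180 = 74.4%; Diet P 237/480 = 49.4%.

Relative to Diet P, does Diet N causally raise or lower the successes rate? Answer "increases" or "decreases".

decreases

Diet P is higher inside every starting body condition stratum but Diet N is higher in aggregate. Whether to stratify depends on how starting body condition relates to the diet.
Starting body condition is set before the diet has any effect — it is not caused by the diet — and it independently drives the outcome. That makes it a confounder, so the causal comparison is within starting body condition levels.
Within each level — good condition: 80.6% vs 98.1%; poor condition: 25.0% vs 43.2% — Diet P is higher every time.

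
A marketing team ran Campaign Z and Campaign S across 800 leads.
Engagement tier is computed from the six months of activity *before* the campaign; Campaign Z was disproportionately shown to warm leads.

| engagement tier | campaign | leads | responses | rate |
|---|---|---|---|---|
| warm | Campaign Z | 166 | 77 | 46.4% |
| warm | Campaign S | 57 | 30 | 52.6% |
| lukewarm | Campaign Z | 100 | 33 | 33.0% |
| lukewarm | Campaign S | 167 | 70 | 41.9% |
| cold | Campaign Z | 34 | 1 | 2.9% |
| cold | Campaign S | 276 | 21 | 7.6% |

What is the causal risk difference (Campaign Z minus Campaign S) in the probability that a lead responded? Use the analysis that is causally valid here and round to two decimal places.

-0.07

Within every engagement tier level Campaign S has the higher rate, yet pooled Campaign Z does — Simpson's reversal.
Here engagement tier is a common cause — it drives both which campaign a case falls under and the outcome. The crude comparison mixes populations; the stratum-specific rates are the causally relevant ones.
Adjusting over the population distribution of engagement tier: 0.279·(0.464−0.526) + 0.334·(0.330−0.419) + 0.388·(0.029−0.076) = -0.065.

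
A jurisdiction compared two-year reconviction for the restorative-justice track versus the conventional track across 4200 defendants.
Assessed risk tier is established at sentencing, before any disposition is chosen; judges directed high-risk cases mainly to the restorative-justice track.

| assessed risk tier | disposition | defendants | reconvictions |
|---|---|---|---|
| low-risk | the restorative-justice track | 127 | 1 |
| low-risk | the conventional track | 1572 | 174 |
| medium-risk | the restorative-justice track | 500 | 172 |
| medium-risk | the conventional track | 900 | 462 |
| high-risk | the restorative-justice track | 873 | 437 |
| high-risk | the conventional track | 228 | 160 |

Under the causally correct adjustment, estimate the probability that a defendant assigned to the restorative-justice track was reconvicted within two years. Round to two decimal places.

The imbalance in assessed risk tier arose from how defendants were allocated, not from anything the disposition did; and assessed risk tier independently affects the outcome. The pooled gap is confounded — condition on assessed risk tier.
Standardising the restorative-justice track to the population assessed risk tier mix: 0.405·1/127 + 0.333·172/500 + 0.262·437/873 = 0.249.

0.25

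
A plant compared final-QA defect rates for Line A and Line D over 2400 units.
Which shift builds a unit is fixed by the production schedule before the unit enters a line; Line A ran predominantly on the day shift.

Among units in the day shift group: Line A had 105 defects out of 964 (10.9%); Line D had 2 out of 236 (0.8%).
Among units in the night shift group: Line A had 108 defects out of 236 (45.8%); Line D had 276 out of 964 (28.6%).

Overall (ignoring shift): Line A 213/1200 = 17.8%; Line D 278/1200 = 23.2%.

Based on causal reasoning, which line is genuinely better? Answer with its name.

Line D

Shift differs across lines for reasons unrelated to any effect of the line itself, and it separately predicts the outcome — a classic confounder. We must compare within shift levels.
Within each level — day shift: 10.9% vs 0.8%; night shift: 45.8% vs 28.6% — Line D is lower every time.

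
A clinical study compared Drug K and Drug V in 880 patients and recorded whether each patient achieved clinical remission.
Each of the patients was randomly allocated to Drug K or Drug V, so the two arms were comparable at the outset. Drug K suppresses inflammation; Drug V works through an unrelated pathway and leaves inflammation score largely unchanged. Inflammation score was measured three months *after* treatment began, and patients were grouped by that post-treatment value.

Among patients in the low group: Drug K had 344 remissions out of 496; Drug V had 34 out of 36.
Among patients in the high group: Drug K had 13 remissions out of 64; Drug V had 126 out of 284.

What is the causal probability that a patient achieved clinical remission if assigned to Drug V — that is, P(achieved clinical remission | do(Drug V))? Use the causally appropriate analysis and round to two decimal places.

Inflammation score here is a post-treatment variable shaped by the drug; conditioning on it would introduce bias rather than remove it. The overall comparison is the causal one.
So P(outcome | do(Drug V)) is just the pooled rate for Drug V: 160/320 = 0.500.

0.50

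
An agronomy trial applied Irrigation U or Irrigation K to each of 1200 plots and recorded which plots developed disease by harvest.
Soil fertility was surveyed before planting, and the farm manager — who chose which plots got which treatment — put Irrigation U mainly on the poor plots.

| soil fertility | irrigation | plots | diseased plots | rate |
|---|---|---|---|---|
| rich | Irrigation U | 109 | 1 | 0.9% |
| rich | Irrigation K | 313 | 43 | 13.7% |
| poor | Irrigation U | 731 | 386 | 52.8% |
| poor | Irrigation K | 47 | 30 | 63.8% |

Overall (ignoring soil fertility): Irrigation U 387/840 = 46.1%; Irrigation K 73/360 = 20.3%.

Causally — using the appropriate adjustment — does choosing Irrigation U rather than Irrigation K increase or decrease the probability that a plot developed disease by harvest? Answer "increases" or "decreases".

decreases

Here soil fertility is a common cause — it drives both which irrigation a case falls under and the outcome. The crude comparison mixes populations; the stratum-specific rates are the causally relevant ones.
Within each level — rich: 0.9% vs 13.7%; poor: 52.8% vs 63.8% — Irrigation U is lower every time.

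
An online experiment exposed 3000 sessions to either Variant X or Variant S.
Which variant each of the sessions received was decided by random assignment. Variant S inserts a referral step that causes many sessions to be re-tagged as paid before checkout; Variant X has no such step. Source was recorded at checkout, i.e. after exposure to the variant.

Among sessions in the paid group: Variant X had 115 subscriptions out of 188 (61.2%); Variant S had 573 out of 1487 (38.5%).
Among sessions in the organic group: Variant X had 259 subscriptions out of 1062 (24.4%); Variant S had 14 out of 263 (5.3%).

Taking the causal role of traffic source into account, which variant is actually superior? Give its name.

Variant S

Variant X is higher inside every traffic source stratum but Variant S is higher in aggregate. Whether to stratify depends on how traffic source relates to the variant.
Traffic source is recorded after the variant and is itself shifted by it — it sits on the causal path from variant to outcome. Conditioning on a mediator would strip out part of the effect we want; the pooled comparison gives the total causal effect.
Pooled: Variant X 29.9% vs Variant S 33.5%; Variant S is higher overall.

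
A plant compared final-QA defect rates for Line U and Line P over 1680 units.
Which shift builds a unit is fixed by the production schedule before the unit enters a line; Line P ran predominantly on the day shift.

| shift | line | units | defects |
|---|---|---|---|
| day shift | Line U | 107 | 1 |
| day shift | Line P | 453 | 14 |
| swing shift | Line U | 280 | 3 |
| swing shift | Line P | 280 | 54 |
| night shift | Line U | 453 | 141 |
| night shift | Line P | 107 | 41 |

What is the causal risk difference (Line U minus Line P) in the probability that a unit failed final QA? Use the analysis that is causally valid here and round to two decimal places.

Within every shift level Line U has the lower rate, yet pooled Line P does — Simpson's reversal.
Here shift is a common cause — it drives both which line a case falls under and the outcome. The crude comparison mixes populations; the stratum-specific rates are the causally relevant ones.
Adjusting over the population distribution of shift: 0.333·(0.009−0.031) + 0.333·(0.011−0.193) + 0.333·(0.311−0.383) = -0.092.

-0.09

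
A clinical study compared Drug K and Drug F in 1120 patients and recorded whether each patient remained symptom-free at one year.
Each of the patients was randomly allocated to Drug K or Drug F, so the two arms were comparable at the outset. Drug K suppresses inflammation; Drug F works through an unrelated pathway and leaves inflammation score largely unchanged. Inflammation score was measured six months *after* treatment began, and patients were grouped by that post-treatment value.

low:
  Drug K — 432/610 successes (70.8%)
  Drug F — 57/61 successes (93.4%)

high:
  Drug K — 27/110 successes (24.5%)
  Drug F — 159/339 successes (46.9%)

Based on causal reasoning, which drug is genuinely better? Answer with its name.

Drug K

The inflammation score-specific comparison favours Drug F throughout, but the pooled figures favour Drug K. The question is whether to condition on inflammation score.
Inflammation score here is a post-treatment variable shaped by the drug; conditioning on it would introduce bias rather than remove it. The overall comparison is the causal one.
Pooled: Drug K 63.7% vs Drug F 54.0%; Drug K is higher overall.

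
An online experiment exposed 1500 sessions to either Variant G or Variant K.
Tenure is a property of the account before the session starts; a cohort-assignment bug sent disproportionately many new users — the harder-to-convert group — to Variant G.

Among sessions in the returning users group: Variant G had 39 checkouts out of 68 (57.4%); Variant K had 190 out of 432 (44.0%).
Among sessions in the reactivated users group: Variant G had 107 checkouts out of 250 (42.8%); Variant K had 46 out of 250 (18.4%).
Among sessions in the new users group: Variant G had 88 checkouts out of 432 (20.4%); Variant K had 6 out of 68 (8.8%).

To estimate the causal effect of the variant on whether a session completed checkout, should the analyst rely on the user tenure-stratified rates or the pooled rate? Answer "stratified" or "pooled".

stratified

User tenure differs across variants for reasons unrelated to any effect of the variant itself, and it separately predicts the outcome — a classic confounder. We must compare within user tenure levels.
Within each level — returning users: 57.4% vs 44.0%; reactivated users: 42.8% vs 18.4%; new users: 20.4% vs 8.8% — Variant G is higher every time.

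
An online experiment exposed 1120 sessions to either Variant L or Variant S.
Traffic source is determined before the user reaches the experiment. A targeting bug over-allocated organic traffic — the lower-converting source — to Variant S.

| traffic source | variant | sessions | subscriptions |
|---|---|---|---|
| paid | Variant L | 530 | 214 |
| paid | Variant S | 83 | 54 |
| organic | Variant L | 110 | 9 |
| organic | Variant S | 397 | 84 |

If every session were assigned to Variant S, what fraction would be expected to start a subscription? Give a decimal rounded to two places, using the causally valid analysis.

Nothing the variant does changes traffic source; the imbalance is an allocation artefact. With traffic source also predicting the outcome, the pooled figure is confounded, and the within-stratum comparison is the causal one.
Standardising Variant S to the population traffic source mix: 0.547·54/83 + 0.453·84/397 = 0.452.

0.45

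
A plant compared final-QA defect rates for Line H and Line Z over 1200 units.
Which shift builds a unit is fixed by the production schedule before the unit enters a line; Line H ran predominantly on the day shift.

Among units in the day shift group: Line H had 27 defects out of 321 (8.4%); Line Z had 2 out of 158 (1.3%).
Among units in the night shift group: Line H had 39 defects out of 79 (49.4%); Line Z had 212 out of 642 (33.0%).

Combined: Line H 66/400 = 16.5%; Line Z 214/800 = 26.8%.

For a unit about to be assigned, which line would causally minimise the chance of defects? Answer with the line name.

Line Z

The stratified and pooled comparisons disagree (Line Z wins within each shift; Line H wins overall), so the answer turns on the causal role of shift.
Here shift is a common cause — it drives both which line a case falls under and the outcome. The crude comparison mixes populations; the stratum-specific rates are the causally relevant ones.
Within each level — day shift: 8.4% vs 1.3%; night shift: 49.4% vs 33.0% — Line Z is lower every time.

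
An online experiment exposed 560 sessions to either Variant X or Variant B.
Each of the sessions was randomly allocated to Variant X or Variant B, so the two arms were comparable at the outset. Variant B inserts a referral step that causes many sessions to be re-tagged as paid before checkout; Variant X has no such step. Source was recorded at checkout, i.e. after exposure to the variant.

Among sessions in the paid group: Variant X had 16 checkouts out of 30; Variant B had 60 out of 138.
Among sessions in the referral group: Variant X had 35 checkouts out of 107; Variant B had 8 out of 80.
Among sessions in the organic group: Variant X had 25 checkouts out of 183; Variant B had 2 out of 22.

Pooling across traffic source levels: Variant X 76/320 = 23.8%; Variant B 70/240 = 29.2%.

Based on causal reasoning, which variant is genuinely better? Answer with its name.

Variant B

Because the variant influences traffic source, traffic source is a post-treatment mediator, not a confounder. Stratifying on it would bias the estimate; the causal effect is the crude pooled difference.
Pooled: Variant X 23.8% vs Variant B 29.2%; Variant B is higher overall.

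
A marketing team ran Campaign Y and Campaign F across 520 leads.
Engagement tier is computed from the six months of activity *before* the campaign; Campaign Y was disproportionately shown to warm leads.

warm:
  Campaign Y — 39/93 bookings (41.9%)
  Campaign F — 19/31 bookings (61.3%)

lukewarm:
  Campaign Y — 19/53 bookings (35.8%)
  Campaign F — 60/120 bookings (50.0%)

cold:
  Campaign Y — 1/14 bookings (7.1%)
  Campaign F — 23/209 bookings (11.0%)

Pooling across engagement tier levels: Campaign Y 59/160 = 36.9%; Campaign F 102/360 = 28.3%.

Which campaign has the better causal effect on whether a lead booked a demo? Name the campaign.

Campaign F

Engagement tier differs across campaigns for reasons unrelated to any effect of the campaign itself, and it separately predicts the outcome — a classic confounder. We must compare within engagement tier levels.
Within each level — warm: 41.9% vs 61.3%; lukewarm: 35.8% vs 50.0%; cold: 7.1% vs 11.0% — Campaign F is higher every time.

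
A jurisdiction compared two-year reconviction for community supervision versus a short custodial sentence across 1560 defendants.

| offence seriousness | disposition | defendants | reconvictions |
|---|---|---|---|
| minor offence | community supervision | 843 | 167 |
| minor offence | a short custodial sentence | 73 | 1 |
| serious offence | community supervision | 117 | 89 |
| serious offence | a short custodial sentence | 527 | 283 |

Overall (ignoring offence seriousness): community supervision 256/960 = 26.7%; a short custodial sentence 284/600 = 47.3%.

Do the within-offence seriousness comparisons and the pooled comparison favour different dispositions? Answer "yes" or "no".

yes

Within each offence seriousness level (minor offence 19.8% vs 1.4%; serious offence 76.1% vs 53.7%), a short custodial sentence has the lower rate every time. Pooled: 26.7% vs 47.3% — community supervision has the lower rate overall. The two comparisons disagree.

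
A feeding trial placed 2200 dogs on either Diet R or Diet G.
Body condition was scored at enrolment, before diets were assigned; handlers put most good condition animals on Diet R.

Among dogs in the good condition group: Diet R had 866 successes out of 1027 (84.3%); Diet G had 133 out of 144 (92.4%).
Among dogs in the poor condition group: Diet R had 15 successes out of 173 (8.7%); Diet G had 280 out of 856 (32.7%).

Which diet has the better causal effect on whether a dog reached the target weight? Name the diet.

Diet G

The imbalance in starting body condition arose from how dogs were allocated, not from anything the diet did; and starting body condition independently affects the outcome. The pooled gap is confounded — condition on starting body condition.
Within each level — good condition: 84.3% vs 92.4%; poor condition: 8.7% vs 32.7% — Diet G is higher every time.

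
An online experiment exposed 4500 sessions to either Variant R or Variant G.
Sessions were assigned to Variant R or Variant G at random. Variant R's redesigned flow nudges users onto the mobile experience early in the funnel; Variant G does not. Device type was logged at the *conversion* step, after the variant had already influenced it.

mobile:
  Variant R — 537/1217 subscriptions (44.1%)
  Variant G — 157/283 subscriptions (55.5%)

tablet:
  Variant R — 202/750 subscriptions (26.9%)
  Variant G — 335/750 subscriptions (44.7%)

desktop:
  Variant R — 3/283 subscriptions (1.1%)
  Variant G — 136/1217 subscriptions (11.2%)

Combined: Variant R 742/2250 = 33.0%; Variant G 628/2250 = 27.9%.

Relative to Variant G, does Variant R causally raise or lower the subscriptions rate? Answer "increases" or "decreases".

The stratified and pooled comparisons disagree (Variant G wins within each device type; Variant R wins overall), so the answer turns on the causal role of device type.
The distribution of device type is itself part of what the variant does — it is an intermediate outcome. Holding it fixed would remove that part of the effect; the total effect is the pooled difference.
Pooled: Variant R 33.0% vs Variant G 27.9%; Variant R is higher overall.

increases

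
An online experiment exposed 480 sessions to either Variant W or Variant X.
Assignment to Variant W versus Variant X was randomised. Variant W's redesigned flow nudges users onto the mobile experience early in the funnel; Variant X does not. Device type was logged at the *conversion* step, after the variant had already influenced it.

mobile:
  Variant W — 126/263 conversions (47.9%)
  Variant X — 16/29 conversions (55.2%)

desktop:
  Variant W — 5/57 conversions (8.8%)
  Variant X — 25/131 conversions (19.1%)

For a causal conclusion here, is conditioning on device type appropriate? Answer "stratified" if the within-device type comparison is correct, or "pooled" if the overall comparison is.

Within every device type level Variant X has the higher rate, yet pooled Variant W does — Simpson's reversal.
Device type is recorded after the variant and is itself shifted by it — it sits on the causal path from variant to outcome. Conditioning on a mediator would strip out part of the effect we want; the pooled comparison gives the total causal effect.
Pooled: Variant W 40.9% vs Variant X 25.6%; Variant W is higher overall.

pooled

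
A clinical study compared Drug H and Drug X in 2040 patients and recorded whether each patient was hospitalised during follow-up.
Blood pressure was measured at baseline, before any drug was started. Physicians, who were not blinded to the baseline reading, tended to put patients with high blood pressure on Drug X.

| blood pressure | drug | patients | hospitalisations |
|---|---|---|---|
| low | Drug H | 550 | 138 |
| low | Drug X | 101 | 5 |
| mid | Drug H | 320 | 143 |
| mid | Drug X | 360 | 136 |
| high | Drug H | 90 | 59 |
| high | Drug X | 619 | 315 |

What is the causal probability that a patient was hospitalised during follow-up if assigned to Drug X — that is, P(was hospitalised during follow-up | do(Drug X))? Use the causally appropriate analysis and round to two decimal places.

Within every blood pressure level Drug X has the lower rate, yet pooled Drug H does — Simpson's reversal.
Blood pressure is set before the drug has any effect — it is not caused by the drug — and it independently drives the outcome. That makes it a confounder, so the causal comparison is within blood pressure levels.
Standardising Drug X to the population blood pressure mix: 0.319·5/101 + 0.333·136/360 + 0.348·315/619 = 0.319.

0.32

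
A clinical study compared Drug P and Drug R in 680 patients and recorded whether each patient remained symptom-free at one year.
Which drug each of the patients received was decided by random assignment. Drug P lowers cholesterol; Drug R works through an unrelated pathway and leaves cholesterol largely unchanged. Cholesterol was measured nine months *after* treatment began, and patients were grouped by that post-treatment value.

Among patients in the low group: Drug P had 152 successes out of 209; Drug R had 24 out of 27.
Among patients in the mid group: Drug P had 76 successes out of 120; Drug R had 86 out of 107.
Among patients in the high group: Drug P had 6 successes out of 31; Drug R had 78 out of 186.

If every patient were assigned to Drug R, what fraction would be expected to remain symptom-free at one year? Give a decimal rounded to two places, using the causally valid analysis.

Drug R is higher inside every cholesterol stratum but Drug P is higher in aggregate. Whether to stratify depends on how cholesterol relates to the drug.
Cholesterol lies on the pathway drug → cholesterol → outcome, so adjusting for it blocks the indirect effect. For the total causal effect of drug, use the unadjusted pooled rates.
So P(outcome | do(Drug R)) is just the pooled rate for Drug R: 188/320 = 0.588.

0.59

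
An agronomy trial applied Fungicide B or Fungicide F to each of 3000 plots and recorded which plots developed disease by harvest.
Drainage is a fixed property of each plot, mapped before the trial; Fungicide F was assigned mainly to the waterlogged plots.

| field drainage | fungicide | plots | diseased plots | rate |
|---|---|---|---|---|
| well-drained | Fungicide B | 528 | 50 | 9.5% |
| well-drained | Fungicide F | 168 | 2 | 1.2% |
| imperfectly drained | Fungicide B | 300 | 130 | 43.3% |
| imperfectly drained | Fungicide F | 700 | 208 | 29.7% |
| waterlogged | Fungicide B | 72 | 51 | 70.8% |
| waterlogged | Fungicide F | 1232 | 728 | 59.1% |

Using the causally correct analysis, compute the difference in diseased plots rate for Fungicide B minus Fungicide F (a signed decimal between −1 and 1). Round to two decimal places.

+0.12

Field drainage satisfies the back-door criterion: it is not a descendant of the fungicide, and it blocks the spurious path from fungicide to outcome. Adjusting for it (i.e., using the within-field drainage rates) gives the causal effect.
Adjusting over the population distribution of field drainage: 0.232·(0.095−0.012) + 0.333·(0.433−0.297) + 0.435·(0.708−0.591) = +0.116.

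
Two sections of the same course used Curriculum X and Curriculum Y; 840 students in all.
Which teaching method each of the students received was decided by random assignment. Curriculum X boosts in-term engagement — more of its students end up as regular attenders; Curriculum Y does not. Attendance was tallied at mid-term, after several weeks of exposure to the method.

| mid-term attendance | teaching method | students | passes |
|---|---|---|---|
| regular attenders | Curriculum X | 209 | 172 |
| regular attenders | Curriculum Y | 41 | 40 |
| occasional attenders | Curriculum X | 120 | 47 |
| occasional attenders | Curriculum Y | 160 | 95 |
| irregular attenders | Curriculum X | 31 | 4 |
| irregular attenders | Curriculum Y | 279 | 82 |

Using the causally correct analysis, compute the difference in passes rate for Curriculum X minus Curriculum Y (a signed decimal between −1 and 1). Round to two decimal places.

The stratified and pooled comparisons disagree (Curriculum Y wins within each mid-term attendance; Curriculum X wins overall), so the answer turns on the causal role of mid-term attendance.
Mid-term attendance lies on the pathway teaching method → mid-term attendance → outcome, so adjusting for it blocks the indirect effect. For the total causal effect of teaching method, use the unadjusted pooled rates.
The causal difference is the pooled difference: 0.619 − 0.452 = +0.167.

+0.17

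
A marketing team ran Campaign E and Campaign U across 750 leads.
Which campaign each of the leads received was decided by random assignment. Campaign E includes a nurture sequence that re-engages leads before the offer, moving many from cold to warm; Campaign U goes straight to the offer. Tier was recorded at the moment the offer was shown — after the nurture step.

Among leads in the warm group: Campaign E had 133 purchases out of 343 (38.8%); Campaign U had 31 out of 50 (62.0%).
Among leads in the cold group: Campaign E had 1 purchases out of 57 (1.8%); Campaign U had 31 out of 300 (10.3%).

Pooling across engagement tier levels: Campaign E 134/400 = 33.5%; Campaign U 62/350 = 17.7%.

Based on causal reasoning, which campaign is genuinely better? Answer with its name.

The stratified and pooled comparisons disagree (Campaign U wins within each engagement tier; Campaign E wins overall), so the answer turns on the causal role of engagement tier.
Engagement tier lies on the pathway campaign → engagement tier → outcome, so adjusting for it blocks the indirect effect. For the total causal effect of campaign, use the unadjusted pooled rates.
Pooled: Campaign E 33.5% vs Campaign U 17.7%; Campaign E is higher overall.

Campaign E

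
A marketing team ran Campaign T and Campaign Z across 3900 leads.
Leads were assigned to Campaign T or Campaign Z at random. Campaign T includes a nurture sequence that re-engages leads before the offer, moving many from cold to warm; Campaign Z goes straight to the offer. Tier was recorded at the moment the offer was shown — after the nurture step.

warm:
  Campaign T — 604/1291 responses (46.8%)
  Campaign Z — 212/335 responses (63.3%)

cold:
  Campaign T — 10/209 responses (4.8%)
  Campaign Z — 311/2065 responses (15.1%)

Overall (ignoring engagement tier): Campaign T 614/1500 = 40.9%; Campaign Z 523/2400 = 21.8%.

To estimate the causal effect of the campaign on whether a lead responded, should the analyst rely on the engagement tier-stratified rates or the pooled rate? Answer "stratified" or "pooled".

pooled

Because the campaign influences engagement tier, engagement tier is a post-treatment mediator, not a confounder. Stratifying on it would bias the estimate; the causal effect is the crude pooled difference.
Pooled: Campaign T 40.9% vs Campaign Z 21.8%; Campaign T is higher overall.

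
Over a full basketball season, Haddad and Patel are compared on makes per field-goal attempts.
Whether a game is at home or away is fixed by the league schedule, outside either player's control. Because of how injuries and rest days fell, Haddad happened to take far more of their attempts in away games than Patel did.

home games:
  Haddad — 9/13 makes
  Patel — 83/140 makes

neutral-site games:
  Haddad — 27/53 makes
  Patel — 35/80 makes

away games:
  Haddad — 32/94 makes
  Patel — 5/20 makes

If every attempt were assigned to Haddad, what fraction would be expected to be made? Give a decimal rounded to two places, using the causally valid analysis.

0.53

The stratified and pooled comparisons disagree (Haddad wins within each game venue; Patel wins overall), so the answer turns on the causal role of game venue.
Game venue is set before the player has any effect — it is not caused by the player — and it independently drives the outcome. That makes it a confounder, so the causal comparison is within game venue levels.
Standardising Haddad to the population game venue mix: 0.383·9/13 + 0.333·27/53 + 0.285·32/94 = 0.531.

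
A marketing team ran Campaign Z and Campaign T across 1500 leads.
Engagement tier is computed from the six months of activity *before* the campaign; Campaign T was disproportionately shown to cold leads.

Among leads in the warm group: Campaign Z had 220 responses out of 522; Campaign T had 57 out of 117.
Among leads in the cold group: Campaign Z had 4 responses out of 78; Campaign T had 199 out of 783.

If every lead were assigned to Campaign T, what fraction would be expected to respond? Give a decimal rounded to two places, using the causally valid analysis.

0.35

Nothing the campaign does changes engagement tier; the imbalance is an allocation artefact. With engagement tier also predicting the outcome, the pooled figure is confounded, and the within-stratum comparison is the causal one.
Standardising Campaign T to the population engagement tier mix: 0.426·57/117 + 0.574·199/783 = 0.353.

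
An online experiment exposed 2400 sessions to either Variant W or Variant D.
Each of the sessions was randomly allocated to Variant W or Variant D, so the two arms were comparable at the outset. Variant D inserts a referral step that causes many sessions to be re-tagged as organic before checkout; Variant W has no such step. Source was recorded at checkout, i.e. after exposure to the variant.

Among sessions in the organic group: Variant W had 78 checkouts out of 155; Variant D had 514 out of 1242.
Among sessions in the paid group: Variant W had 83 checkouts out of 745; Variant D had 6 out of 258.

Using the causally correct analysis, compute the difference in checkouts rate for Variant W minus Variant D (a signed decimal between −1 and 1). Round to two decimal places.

-0.17

Traffic source is downstream of the variant. One should not condition on a consequence of treatment, so the overall rates are the right comparison.
The causal difference is the pooled difference: 0.179 − 0.347 = -0.168.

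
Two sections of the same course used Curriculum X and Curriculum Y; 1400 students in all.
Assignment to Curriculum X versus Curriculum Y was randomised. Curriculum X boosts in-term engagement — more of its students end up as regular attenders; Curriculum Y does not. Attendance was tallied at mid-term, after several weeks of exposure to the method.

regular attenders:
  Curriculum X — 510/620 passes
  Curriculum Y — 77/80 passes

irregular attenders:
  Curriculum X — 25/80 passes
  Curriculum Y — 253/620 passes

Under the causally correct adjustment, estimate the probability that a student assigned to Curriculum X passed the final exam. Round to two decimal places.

0.76

Mid-term attendance lies on the pathway teaching method → mid-term attendance → outcome, so adjusting for it blocks the indirect effect. For the total causal effect of teaching method, use the unadjusted pooled rates.
So P(outcome | do(Curriculum X)) is just the pooled rate for Curriculum X: 535/700 = 0.764.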